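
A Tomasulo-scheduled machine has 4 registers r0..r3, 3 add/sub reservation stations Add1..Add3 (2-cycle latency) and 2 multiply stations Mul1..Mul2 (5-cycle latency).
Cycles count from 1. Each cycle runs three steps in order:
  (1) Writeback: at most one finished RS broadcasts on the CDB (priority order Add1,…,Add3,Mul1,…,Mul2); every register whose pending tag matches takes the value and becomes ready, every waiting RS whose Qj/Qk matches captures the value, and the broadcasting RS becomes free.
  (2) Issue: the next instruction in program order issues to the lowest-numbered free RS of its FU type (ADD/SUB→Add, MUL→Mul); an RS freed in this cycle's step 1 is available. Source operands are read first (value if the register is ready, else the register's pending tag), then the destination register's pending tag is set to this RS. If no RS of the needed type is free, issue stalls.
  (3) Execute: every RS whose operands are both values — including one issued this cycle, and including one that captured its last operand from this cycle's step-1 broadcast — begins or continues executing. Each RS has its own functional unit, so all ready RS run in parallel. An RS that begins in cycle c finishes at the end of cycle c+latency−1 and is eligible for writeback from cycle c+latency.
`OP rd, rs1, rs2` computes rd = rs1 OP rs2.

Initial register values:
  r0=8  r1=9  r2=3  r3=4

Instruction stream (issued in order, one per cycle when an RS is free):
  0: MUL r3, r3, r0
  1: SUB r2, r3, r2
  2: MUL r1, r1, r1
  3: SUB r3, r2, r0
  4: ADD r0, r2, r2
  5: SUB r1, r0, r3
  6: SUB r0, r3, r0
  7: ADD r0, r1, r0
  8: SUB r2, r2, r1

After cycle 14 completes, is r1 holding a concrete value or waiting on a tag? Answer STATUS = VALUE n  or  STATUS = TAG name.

STATUS = VALUE 37

c1: issue MUL r3<-Mul1 | r0:8,r1:9,r2:3,r3:Mul1
c2: issue SUB r2<-Add1 | r0:8,r1:9,r2:Add1,r3:Mul1
c3: issue MUL r1<-Mul2 | r0:8,r1:Mul2,r2:Add1,r3:Mul1
c4: issue SUB r3<-Add2 | r0:8,r1:Mul2,r2:Add1,r3:Add2
c5: issue ADD r0<-Add3 | r0:Add3,r1:Mul2,r2:Add1,r3:Add2
c6: CDB Mul1=32; stall | r0:Add3,r1:Mul2,r2:Add1,r3:Add2
c7: stall | r0:Add3,r1:Mul2,r2:Add1,r3:Add2
c8: CDB Add1=29; issue SUB r1<-Add1 | r0:Add3,r1:Add1,r2:29,r3:Add2
c9: CDB Mul2=81; stall | r0:Add3,r1:Add1,r2:29,r3:Add2
c10: CDB Add2=21; issue SUB r0<-Add2 | r0:Add2,r1:Add1,r2:29,r3:21
c11: CDB Add3=58; issue ADD r0<-Add3 | r0:Add3,r1:Add1,r2:29,r3:21
c12: stall | r0:Add3,r1:Add1,r2:29,r3:21
c13: CDB Add1=37; issue SUB r2<-Add1 | r0:Add3,r1:37,r2:Add1,r3:21
c14: CDB Add2=-37 | r0:Add3,r1:37,r2:Add1,r3:21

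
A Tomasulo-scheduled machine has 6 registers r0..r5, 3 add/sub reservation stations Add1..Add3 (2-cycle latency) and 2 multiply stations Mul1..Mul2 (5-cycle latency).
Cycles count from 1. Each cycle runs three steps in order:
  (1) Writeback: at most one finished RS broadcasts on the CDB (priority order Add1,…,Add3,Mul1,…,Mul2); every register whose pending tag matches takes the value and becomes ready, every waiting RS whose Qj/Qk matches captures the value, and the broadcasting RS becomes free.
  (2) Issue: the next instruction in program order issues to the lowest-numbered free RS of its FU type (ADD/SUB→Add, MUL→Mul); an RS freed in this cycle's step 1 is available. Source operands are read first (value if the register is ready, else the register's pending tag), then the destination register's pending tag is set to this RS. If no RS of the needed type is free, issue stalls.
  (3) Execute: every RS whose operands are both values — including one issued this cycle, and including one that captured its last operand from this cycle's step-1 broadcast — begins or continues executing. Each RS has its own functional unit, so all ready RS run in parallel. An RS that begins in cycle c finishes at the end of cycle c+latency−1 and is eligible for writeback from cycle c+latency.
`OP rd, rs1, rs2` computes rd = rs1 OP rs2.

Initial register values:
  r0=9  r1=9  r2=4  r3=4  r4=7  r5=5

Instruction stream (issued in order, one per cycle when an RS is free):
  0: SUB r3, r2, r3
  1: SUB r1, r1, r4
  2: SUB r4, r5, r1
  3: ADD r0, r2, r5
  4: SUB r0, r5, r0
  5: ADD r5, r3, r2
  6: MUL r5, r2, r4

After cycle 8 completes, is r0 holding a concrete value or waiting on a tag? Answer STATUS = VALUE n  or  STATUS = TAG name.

  c1: issue SUB r3<-Add1  regs: r0:9,r1:9,r2:4,r3:Add1,r4:7,r5:5
  c2: issue SUB r1<-Add2  regs: r0:9,r1:Add2,r2:4,r3:Add1,r4:7,r5:5
  c3: CDB Add1=0; issue SUB r4<-Add1  regs: r0:9,r1:Add2,r2:4,r3:0,r4:Add1,r5:5
  c4: CDB Add2=2; issue ADD r0<-Add2  regs: r0:Add2,r1:2,r2:4,r3:0,r4:Add1,r5:5
  c5: issue SUB r0<-Add3  regs: r0:Add3,r1:2,r2:4,r3:0,r4:Add1,r5:5
  c6: CDB Add1=3; issue ADD r5<-Add1  regs: r0:Add3,r1:2,r2:4,r3:0,r4:3,r5:Add1
  c7: CDB Add2=9; issue MUL r5<-Mul1  regs: r0:Add3,r1:2,r2:4,r3:0,r4:3,r5:Mul1
  c8: CDB Add1=4  regs: r0:Add3,r1:2,r2:4,r3:0,r4:3,r5:Mul1

STATUS = TAG Add3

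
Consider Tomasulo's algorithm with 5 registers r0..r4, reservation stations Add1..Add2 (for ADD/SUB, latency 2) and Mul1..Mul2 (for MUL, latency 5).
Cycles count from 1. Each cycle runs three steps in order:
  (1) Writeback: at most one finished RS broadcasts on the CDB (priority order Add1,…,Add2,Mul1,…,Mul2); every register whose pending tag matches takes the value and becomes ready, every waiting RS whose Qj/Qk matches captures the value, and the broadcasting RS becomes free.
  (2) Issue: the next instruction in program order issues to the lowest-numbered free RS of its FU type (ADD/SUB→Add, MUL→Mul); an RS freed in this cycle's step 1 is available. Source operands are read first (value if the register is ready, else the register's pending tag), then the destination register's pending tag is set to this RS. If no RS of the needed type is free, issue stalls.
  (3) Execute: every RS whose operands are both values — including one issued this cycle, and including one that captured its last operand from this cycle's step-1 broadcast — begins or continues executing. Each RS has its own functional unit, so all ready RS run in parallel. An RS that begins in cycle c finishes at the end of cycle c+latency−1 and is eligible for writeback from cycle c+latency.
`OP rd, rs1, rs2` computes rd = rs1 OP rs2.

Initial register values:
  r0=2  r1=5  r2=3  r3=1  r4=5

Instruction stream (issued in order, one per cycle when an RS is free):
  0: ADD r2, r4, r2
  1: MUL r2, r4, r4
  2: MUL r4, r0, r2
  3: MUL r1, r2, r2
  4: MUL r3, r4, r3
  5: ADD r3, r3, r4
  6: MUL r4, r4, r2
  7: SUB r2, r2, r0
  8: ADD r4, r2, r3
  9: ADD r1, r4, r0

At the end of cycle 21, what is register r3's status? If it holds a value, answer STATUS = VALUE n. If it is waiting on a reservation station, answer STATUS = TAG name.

cycle 1: issue ADD r2<-Add1 // r0:2,r1:5,r2:Add1,r3:1,r4:5
cycle 2: issue MUL r2<-Mul1 // r0:2,r1:5,r2:Mul1,r3:1,r4:5
cycle 3: CDB Add1=8; issue MUL r4<-Mul2 // r0:2,r1:5,r2:Mul1,r3:1,r4:Mul2
cycle 4: stall // r0:2,r1:5,r2:Mul1,r3:1,r4:Mul2
cycle 5: stall // r0:2,r1:5,r2:Mul1,r3:1,r4:Mul2
cycle 6: stall // r0:2,r1:5,r2:Mul1,r3:1,r4:Mul2
cycle 7: CDB Mul1=25; issue MUL r1<-Mul1 // r0:2,r1:Mul1,r2:25,r3:1,r4:Mul2
cycle 8: stall // r0:2,r1:Mul1,r2:25,r3:1,r4:Mul2
cycle 9: stall // r0:2,r1:Mul1,r2:25,r3:1,r4:Mul2
cycle 10: stall // r0:2,r1:Mul1,r2:25,r3:1,r4:Mul2
cycle 11: stall // r0:2,r1:Mul1,r2:25,r3:1,r4:Mul2
cycle 12: CDB Mul1=625; issue MUL r3<-Mul1 // r0:2,r1:625,r2:25,r3:Mul1,r4:Mul2
cycle 13: CDB Mul2=50; issue ADD r3<-Add1 // r0:2,r1:625,r2:25,r3:Add1,r4:50
cycle 14: issue MUL r4<-Mul2 // r0:2,r1:625,r2:25,r3:Add1,r4:Mul2
cycle 15: issue SUB r2<-Add2 // r0:2,r1:625,r2:Add2,r3:Add1,r4:Mul2
cycle 16: stall // r0:2,r1:625,r2:Add2,r3:Add1,r4:Mul2
cycle 17: CDB Add2=23; issue ADD r4<-Add2 // r0:2,r1:625,r2:23,r3:Add1,r4:Add2
cycle 18: CDB Mul1=50; stall // r0:2,r1:625,r2:23,r3:Add1,r4:Add2
cycle 19: CDB Mul2=1250; stall // r0:2,r1:625,r2:23,r3:Add1,r4:Add2
cycle 20: CDB Add1=100; issue ADD r1<-Add1 // r0:2,r1:Add1,r2:23,r3:100,r4:Add2
cycle 21: - // r0:2,r1:Add1,r2:23,r3:100,r4:Add2

STATUS = VALUE 100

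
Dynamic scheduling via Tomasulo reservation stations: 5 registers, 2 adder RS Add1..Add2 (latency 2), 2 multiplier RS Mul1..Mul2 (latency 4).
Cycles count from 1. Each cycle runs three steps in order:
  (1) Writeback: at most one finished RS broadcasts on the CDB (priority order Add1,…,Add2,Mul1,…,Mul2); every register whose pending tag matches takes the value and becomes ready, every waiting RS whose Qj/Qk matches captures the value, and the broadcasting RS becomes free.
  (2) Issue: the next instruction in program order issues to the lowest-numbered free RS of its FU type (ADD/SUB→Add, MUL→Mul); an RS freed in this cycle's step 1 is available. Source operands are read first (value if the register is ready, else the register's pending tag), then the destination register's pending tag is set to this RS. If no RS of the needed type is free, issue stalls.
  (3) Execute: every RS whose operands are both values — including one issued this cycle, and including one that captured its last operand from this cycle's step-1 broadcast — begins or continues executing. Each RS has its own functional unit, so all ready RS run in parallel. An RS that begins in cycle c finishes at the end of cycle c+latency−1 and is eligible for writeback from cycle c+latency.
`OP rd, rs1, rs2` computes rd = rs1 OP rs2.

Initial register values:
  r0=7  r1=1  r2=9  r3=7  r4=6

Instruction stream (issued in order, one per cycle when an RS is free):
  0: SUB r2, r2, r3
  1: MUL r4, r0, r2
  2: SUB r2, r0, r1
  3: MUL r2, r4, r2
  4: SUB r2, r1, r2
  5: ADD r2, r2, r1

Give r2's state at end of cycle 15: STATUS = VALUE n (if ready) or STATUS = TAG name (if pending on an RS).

c1: issue SUB r2<-Add1 | r0:7,r1:1,r2:Add1,r3:7,r4:6
c2: issue MUL r4<-Mul1 | r0:7,r1:1,r2:Add1,r3:7,r4:Mul1
c3: CDB Add1=2; issue SUB r2<-Add1 | r0:7,r1:1,r2:Add1,r3:7,r4:Mul1
c4: issue MUL r2<-Mul2 | r0:7,r1:1,r2:Mul2,r3:7,r4:Mul1
c5: CDB Add1=6; issue SUB r2<-Add1 | r0:7,r1:1,r2:Add1,r3:7,r4:Mul1
c6: issue ADD r2<-Add2 | r0:7,r1:1,r2:Add2,r3:7,r4:Mul1
c7: CDB Mul1=14 | r0:7,r1:1,r2:Add2,r3:7,r4:14
c8: - | r0:7,r1:1,r2:Add2,r3:7,r4:14
c9: - | r0:7,r1:1,r2:Add2,r3:7,r4:14
c10: - | r0:7,r1:1,r2:Add2,r3:7,r4:14
c11: CDB Mul2=84 | r0:7,r1:1,r2:Add2,r3:7,r4:14
c12: - | r0:7,r1:1,r2:Add2,r3:7,r4:14
c13: CDB Add1=-83 | r0:7,r1:1,r2:Add2,r3:7,r4:14
c14: - | r0:7,r1:1,r2:Add2,r3:7,r4:14
c15: CDB Add2=-82 | r0:7,r1:1,r2:-82,r3:7,r4:14

STATUS = VALUE -82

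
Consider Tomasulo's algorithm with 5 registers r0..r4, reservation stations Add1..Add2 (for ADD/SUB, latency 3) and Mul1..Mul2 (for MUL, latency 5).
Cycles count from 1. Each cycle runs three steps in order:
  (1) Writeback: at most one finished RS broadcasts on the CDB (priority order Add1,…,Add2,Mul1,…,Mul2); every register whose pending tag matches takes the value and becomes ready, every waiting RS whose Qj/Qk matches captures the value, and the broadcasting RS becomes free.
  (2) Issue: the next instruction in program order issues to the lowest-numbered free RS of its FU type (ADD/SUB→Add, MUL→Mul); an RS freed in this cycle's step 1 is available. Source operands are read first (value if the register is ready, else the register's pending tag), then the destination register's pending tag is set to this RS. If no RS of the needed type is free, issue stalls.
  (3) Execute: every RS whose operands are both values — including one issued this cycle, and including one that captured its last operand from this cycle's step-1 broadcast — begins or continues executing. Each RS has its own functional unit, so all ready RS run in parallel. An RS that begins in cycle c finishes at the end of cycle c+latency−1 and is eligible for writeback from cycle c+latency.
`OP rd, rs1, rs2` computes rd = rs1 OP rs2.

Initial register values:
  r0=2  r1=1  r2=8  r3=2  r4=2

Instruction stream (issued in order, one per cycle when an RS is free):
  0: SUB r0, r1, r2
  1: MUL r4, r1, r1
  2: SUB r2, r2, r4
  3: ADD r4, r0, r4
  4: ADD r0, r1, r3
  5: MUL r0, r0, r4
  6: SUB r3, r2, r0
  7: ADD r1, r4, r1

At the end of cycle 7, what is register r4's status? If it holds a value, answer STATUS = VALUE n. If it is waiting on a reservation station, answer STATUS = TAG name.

STATUS = TAG Add1

  c1: issue SUB r0<-Add1  regs: r0:Add1,r1:1,r2:8,r3:2,r4:2
  c2: issue MUL r4<-Mul1  regs: r0:Add1,r1:1,r2:8,r3:2,r4:Mul1
  c3: issue SUB r2<-Add2  regs: r0:Add1,r1:1,r2:Add2,r3:2,r4:Mul1
  c4: CDB Add1=-7; issue ADD r4<-Add1  regs: r0:-7,r1:1,r2:Add2,r3:2,r4:Add1
  c5: stall  regs: r0:-7,r1:1,r2:Add2,r3:2,r4:Add1
  c6: stall  regs: r0:-7,r1:1,r2:Add2,r3:2,r4:Add1
  c7: CDB Mul1=1; stall  regs: r0:-7,r1:1,r2:Add2,r3:2,r4:Add1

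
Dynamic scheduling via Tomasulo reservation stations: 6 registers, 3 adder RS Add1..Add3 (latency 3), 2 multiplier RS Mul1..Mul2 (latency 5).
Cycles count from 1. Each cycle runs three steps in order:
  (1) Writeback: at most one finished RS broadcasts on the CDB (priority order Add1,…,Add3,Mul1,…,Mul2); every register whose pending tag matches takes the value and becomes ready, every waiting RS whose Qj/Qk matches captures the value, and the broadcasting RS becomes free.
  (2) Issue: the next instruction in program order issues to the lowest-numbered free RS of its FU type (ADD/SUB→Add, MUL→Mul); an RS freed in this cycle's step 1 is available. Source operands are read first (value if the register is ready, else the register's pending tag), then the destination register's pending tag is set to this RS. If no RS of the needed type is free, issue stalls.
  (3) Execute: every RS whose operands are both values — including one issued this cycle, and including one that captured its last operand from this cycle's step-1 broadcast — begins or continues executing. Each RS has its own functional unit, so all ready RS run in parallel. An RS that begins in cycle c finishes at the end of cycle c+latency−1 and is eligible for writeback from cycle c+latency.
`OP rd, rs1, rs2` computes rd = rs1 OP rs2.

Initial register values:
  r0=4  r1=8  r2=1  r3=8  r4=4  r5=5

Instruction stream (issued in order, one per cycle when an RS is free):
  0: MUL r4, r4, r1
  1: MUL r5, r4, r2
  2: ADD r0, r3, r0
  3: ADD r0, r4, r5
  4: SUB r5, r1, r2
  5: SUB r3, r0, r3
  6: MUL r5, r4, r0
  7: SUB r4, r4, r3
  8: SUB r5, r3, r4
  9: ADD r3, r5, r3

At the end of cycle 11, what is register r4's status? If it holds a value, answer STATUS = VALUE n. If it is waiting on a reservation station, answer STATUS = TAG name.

c1: issue MUL r4<-Mul1 | r0:4,r1:8,r2:1,r3:8,r4:Mul1,r5:5
c2: issue MUL r5<-Mul2 | r0:4,r1:8,r2:1,r3:8,r4:Mul1,r5:Mul2
c3: issue ADD r0<-Add1 | r0:Add1,r1:8,r2:1,r3:8,r4:Mul1,r5:Mul2
c4: issue ADD r0<-Add2 | r0:Add2,r1:8,r2:1,r3:8,r4:Mul1,r5:Mul2
c5: issue SUB r5<-Add3 | r0:Add2,r1:8,r2:1,r3:8,r4:Mul1,r5:Add3
c6: CDB Add1=12; issue SUB r3<-Add1 | r0:Add2,r1:8,r2:1,r3:Add1,r4:Mul1,r5:Add3
c7: CDB Mul1=32; issue MUL r5<-Mul1 | r0:Add2,r1:8,r2:1,r3:Add1,r4:32,r5:Mul1
c8: CDB Add3=7; issue SUB r4<-Add3 | r0:Add2,r1:8,r2:1,r3:Add1,r4:Add3,r5:Mul1
c9: stall | r0:Add2,r1:8,r2:1,r3:Add1,r4:Add3,r5:Mul1
c10: stall | r0:Add2,r1:8,r2:1,r3:Add1,r4:Add3,r5:Mul1
c11: stall | r0:Add2,r1:8,r2:1,r3:Add1,r4:Add3,r5:Mul1

STATUS = TAG Add3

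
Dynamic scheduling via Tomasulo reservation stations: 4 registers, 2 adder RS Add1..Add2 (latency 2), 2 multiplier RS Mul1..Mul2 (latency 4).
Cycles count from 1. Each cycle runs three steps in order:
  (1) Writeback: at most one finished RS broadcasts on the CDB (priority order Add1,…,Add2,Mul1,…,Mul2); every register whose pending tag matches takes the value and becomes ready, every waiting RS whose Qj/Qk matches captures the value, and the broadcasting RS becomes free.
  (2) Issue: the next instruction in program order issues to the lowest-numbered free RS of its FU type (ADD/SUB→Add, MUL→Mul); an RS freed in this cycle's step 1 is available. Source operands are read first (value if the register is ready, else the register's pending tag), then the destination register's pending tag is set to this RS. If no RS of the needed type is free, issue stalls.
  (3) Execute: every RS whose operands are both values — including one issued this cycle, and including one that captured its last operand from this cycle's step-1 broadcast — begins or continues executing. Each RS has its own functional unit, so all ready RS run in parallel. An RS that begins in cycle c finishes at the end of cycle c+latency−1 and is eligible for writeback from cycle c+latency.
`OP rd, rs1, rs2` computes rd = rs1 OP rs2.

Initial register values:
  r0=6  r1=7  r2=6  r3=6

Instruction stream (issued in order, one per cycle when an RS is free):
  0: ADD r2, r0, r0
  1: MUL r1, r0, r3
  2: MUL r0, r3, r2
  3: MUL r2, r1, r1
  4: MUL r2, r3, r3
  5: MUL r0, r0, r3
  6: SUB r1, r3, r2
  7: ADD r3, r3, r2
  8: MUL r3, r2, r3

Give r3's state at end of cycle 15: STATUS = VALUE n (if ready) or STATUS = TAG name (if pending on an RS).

STATUS = TAG Mul2

c1: issue ADD r2<-Add1 | r0:6,r1:7,r2:Add1,r3:6
c2: issue MUL r1<-Mul1 | r0:6,r1:Mul1,r2:Add1,r3:6
c3: CDB Add1=12; issue MUL r0<-Mul2 | r0:Mul2,r1:Mul1,r2:12,r3:6
c4: stall | r0:Mul2,r1:Mul1,r2:12,r3:6
c5: stall | r0:Mul2,r1:Mul1,r2:12,r3:6
c6: CDB Mul1=36; issue MUL r2<-Mul1 | r0:Mul2,r1:36,r2:Mul1,r3:6
c7: CDB Mul2=72; issue MUL r2<-Mul2 | r0:72,r1:36,r2:Mul2,r3:6
c8: stall | r0:72,r1:36,r2:Mul2,r3:6
c9: stall | r0:72,r1:36,r2:Mul2,r3:6
c10: CDB Mul1=1296; issue MUL r0<-Mul1 | r0:Mul1,r1:36,r2:Mul2,r3:6
c11: CDB Mul2=36; issue SUB r1<-Add1 | r0:Mul1,r1:Add1,r2:36,r3:6
c12: issue ADD r3<-Add2 | r0:Mul1,r1:Add1,r2:36,r3:Add2
c13: CDB Add1=-30; issue MUL r3<-Mul2 | r0:Mul1,r1:-30,r2:36,r3:Mul2
c14: CDB Add2=42 | r0:Mul1,r1:-30,r2:36,r3:Mul2
c15: CDB Mul1=432 | r0:432,r1:-30,r2:36,r3:Mul2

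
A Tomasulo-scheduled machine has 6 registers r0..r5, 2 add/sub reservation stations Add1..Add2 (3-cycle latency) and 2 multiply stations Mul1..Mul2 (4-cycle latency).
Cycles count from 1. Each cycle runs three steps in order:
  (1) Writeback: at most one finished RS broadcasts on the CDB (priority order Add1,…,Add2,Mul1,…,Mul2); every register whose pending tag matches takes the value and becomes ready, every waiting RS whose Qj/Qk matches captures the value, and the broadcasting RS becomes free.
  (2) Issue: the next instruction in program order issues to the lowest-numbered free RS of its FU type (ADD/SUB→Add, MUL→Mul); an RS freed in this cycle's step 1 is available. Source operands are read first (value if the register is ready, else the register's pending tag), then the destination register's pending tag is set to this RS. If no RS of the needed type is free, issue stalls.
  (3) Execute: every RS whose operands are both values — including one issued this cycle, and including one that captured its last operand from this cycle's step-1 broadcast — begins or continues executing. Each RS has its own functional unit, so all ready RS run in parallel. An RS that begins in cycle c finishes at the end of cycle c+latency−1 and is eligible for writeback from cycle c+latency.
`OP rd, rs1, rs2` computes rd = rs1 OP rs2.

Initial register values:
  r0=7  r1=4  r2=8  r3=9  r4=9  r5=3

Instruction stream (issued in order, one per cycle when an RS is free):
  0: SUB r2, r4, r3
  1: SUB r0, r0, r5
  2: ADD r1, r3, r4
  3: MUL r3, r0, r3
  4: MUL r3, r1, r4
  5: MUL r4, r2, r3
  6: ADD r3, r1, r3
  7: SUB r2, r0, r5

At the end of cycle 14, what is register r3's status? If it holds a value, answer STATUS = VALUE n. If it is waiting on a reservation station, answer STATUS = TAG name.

STATUS = VALUE 180

cycle 1: issue SUB r2<-Add1 // r0:7,r1:4,r2:Add1,r3:9,r4:9,r5:3
cycle 2: issue SUB r0<-Add2 // r0:Add2,r1:4,r2:Add1,r3:9,r4:9,r5:3
cycle 3: stall // r0:Add2,r1:4,r2:Add1,r3:9,r4:9,r5:3
cycle 4: CDB Add1=0; issue ADD r1<-Add1 // r0:Add2,r1:Add1,r2:0,r3:9,r4:9,r5:3
cycle 5: CDB Add2=4; issue MUL r3<-Mul1 // r0:4,r1:Add1,r2:0,r3:Mul1,r4:9,r5:3
cycle 6: issue MUL r3<-Mul2 // r0:4,r1:Add1,r2:0,r3:Mul2,r4:9,r5:3
cycle 7: CDB Add1=18; stall // r0:4,r1:18,r2:0,r3:Mul2,r4:9,r5:3
cycle 8: stall // r0:4,r1:18,r2:0,r3:Mul2,r4:9,r5:3
cycle 9: CDB Mul1=36; issue MUL r4<-Mul1 // r0:4,r1:18,r2:0,r3:Mul2,r4:Mul1,r5:3
cycle 10: issue ADD r3<-Add1 // r0:4,r1:18,r2:0,r3:Add1,r4:Mul1,r5:3
cycle 11: CDB Mul2=162; issue SUB r2<-Add2 // r0:4,r1:18,r2:Add2,r3:Add1,r4:Mul1,r5:3
cycle 12: - // r0:4,r1:18,r2:Add2,r3:Add1,r4:Mul1,r5:3
cycle 13: - // r0:4,r1:18,r2:Add2,r3:Add1,r4:Mul1,r5:3
cycle 14: CDB Add1=180 // r0:4,r1:18,r2:Add2,r3:180,r4:Mul1,r5:3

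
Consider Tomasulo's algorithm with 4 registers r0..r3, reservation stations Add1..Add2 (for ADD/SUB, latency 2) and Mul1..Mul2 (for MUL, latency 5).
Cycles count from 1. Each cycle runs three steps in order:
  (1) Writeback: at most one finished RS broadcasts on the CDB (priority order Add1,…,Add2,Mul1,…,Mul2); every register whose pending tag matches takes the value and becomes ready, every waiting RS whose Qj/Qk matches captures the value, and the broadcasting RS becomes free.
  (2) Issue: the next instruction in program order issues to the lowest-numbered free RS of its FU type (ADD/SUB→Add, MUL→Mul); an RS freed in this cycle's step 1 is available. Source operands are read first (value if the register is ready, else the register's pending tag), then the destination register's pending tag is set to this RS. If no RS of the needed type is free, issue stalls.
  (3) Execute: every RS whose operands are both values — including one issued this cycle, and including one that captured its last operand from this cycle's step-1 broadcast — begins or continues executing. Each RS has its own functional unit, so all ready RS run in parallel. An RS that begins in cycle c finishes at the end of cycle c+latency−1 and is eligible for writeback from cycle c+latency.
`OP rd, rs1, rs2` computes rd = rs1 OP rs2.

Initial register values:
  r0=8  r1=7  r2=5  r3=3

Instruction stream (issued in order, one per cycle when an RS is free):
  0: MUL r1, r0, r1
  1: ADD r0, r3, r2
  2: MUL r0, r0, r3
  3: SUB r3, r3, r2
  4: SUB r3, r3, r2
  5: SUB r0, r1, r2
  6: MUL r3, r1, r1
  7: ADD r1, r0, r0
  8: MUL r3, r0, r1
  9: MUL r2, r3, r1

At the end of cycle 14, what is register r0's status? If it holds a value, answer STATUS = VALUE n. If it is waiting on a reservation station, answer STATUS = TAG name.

c1: issue MUL r1<-Mul1 | r0:8,r1:Mul1,r2:5,r3:3
c2: issue ADD r0<-Add1 | r0:Add1,r1:Mul1,r2:5,r3:3
c3: issue MUL r0<-Mul2 | r0:Mul2,r1:Mul1,r2:5,r3:3
c4: CDB Add1=8; issue SUB r3<-Add1 | r0:Mul2,r1:Mul1,r2:5,r3:Add1
c5: issue SUB r3<-Add2 | r0:Mul2,r1:Mul1,r2:5,r3:Add2
c6: CDB Add1=-2; issue SUB r0<-Add1 | r0:Add1,r1:Mul1,r2:5,r3:Add2
c7: CDB Mul1=56; issue MUL r3<-Mul1 | r0:Add1,r1:56,r2:5,r3:Mul1
c8: CDB Add2=-7; issue ADD r1<-Add2 | r0:Add1,r1:Add2,r2:5,r3:Mul1
c9: CDB Add1=51; stall | r0:51,r1:Add2,r2:5,r3:Mul1
c10: CDB Mul2=24; issue MUL r3<-Mul2 | r0:51,r1:Add2,r2:5,r3:Mul2
c11: CDB Add2=102; stall | r0:51,r1:102,r2:5,r3:Mul2
c12: CDB Mul1=3136; issue MUL r2<-Mul1 | r0:51,r1:102,r2:Mul1,r3:Mul2
c13: - | r0:51,r1:102,r2:Mul1,r3:Mul2
c14: - | r0:51,r1:102,r2:Mul1,r3:Mul2

STATUS = VALUE 51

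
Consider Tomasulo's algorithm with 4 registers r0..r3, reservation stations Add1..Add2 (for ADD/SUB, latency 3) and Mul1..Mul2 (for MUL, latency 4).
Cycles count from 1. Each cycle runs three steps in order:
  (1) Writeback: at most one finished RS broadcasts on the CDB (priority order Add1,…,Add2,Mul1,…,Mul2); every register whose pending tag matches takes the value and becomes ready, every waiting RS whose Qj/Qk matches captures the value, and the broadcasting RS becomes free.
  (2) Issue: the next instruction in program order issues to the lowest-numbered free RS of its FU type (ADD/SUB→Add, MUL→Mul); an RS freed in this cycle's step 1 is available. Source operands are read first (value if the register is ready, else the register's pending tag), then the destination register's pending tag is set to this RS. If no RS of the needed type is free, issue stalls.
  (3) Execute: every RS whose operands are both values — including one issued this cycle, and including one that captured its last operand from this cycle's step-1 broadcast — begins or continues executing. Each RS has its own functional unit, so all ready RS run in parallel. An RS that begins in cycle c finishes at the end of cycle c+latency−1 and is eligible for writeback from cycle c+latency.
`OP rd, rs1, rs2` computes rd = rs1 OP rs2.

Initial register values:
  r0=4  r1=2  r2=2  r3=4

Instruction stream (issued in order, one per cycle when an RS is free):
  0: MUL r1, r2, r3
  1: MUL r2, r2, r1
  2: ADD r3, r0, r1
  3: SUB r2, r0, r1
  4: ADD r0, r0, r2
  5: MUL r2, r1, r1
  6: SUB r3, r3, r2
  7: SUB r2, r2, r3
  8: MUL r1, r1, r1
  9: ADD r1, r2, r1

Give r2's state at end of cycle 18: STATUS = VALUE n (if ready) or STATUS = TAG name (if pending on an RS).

STATUS = TAG Add1

  c1: issue MUL r1<-Mul1  regs: r0:4,r1:Mul1,r2:2,r3:4
  c2: issue MUL r2<-Mul2  regs: r0:4,r1:Mul1,r2:Mul2,r3:4
  c3: issue ADD r3<-Add1  regs: r0:4,r1:Mul1,r2:Mul2,r3:Add1
  c4: issue SUB r2<-Add2  regs: r0:4,r1:Mul1,r2:Add2,r3:Add1
  c5: CDB Mul1=8; stall  regs: r0:4,r1:8,r2:Add2,r3:Add1
  c6: stall  regs: r0:4,r1:8,r2:Add2,r3:Add1
  c7: stall  regs: r0:4,r1:8,r2:Add2,r3:Add1
  c8: CDB Add1=12; issue ADD r0<-Add1  regs: r0:Add1,r1:8,r2:Add2,r3:12
  c9: CDB Add2=-4; issue MUL r2<-Mul1  regs: r0:Add1,r1:8,r2:Mul1,r3:12
  c10: CDB Mul2=16; issue SUB r3<-Add2  regs: r0:Add1,r1:8,r2:Mul1,r3:Add2
  c11: stall  regs: r0:Add1,r1:8,r2:Mul1,r3:Add2
  c12: CDB Add1=0; issue SUB r2<-Add1  regs: r0:0,r1:8,r2:Add1,r3:Add2
  c13: CDB Mul1=64; issue MUL r1<-Mul1  regs: r0:0,r1:Mul1,r2:Add1,r3:Add2
  c14: stall  regs: r0:0,r1:Mul1,r2:Add1,r3:Add2
  c15: stall  regs: r0:0,r1:Mul1,r2:Add1,r3:Add2
  c16: CDB Add2=-52; issue ADD r1<-Add2  regs: r0:0,r1:Add2,r2:Add1,r3:-52
  c17: CDB Mul1=64  regs: r0:0,r1:Add2,r2:Add1,r3:-52
  c18: -  regs: r0:0,r1:Add2,r2:Add1,r3:-52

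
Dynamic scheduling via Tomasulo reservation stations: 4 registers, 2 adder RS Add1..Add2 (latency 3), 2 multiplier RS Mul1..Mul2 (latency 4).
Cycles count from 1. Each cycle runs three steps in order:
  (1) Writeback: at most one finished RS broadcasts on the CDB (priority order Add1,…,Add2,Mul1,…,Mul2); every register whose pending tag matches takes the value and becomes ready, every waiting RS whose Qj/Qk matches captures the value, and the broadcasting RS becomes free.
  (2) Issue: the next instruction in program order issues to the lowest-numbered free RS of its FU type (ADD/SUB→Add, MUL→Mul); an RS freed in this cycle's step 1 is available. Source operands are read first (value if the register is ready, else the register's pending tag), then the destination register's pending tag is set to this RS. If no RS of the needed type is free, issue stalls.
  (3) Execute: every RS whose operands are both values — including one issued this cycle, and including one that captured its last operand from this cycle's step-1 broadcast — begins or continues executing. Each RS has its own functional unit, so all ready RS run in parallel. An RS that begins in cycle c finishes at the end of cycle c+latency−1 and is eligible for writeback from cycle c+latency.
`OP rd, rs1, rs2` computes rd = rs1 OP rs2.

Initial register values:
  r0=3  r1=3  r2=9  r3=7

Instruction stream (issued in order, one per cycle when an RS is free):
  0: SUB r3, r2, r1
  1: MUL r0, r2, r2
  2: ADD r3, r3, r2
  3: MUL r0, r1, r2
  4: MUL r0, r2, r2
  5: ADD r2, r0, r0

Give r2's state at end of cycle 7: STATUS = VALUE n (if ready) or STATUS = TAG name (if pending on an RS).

STATUS = TAG Add1

c1: issue SUB r3<-Add1 | r0:3,r1:3,r2:9,r3:Add1
c2: issue MUL r0<-Mul1 | r0:Mul1,r1:3,r2:9,r3:Add1
c3: issue ADD r3<-Add2 | r0:Mul1,r1:3,r2:9,r3:Add2
c4: CDB Add1=6; issue MUL r0<-Mul2 | r0:Mul2,r1:3,r2:9,r3:Add2
c5: stall | r0:Mul2,r1:3,r2:9,r3:Add2
c6: CDB Mul1=81; issue MUL r0<-Mul1 | r0:Mul1,r1:3,r2:9,r3:Add2
c7: CDB Add2=15; issue ADD r2<-Add1 | r0:Mul1,r1:3,r2:Add1,r3:15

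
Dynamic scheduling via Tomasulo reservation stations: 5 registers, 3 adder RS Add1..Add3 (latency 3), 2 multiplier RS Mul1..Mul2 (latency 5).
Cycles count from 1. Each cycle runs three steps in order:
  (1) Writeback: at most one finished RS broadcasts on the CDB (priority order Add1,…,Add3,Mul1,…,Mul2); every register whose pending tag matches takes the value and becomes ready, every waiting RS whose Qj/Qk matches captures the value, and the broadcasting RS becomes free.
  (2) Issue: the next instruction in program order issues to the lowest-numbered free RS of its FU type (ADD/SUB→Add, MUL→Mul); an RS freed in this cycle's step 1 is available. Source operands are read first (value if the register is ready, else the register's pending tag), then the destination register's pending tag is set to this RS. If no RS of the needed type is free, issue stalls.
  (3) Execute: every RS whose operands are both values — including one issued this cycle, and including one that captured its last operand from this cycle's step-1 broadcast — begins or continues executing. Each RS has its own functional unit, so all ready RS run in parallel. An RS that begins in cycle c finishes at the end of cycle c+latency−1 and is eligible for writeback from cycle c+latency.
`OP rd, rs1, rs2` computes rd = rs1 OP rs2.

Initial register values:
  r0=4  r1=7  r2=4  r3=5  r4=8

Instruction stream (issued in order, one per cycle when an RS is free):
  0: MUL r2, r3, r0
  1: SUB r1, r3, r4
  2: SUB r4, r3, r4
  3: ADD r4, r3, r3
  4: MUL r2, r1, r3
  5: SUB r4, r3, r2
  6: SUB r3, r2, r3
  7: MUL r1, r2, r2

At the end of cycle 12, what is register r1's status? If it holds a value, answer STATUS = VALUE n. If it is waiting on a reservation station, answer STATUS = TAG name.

STATUS = TAG Mul1

  c1: issue MUL r2<-Mul1  regs: r0:4,r1:7,r2:Mul1,r3:5,r4:8
  c2: issue SUB r1<-Add1  regs: r0:4,r1:Add1,r2:Mul1,r3:5,r4:8
  c3: issue SUB r4<-Add2  regs: r0:4,r1:Add1,r2:Mul1,r3:5,r4:Add2
  c4: issue ADD r4<-Add3  regs: r0:4,r1:Add1,r2:Mul1,r3:5,r4:Add3
  c5: CDB Add1=-3; issue MUL r2<-Mul2  regs: r0:4,r1:-3,r2:Mul2,r3:5,r4:Add3
  c6: CDB Add2=-3; issue SUB r4<-Add1  regs: r0:4,r1:-3,r2:Mul2,r3:5,r4:Add1
  c7: CDB Add3=10; issue SUB r3<-Add2  regs: r0:4,r1:-3,r2:Mul2,r3:Add2,r4:Add1
  c8: CDB Mul1=20; issue MUL r1<-Mul1  regs: r0:4,r1:Mul1,r2:Mul2,r3:Add2,r4:Add1
  c9: -  regs: r0:4,r1:Mul1,r2:Mul2,r3:Add2,r4:Add1
  c10: CDB Mul2=-15  regs: r0:4,r1:Mul1,r2:-15,r3:Add2,r4:Add1
  c11: -  regs: r0:4,r1:Mul1,r2:-15,r3:Add2,r4:Add1
  c12: -  regs: r0:4,r1:Mul1,r2:-15,r3:Add2,r4:Add1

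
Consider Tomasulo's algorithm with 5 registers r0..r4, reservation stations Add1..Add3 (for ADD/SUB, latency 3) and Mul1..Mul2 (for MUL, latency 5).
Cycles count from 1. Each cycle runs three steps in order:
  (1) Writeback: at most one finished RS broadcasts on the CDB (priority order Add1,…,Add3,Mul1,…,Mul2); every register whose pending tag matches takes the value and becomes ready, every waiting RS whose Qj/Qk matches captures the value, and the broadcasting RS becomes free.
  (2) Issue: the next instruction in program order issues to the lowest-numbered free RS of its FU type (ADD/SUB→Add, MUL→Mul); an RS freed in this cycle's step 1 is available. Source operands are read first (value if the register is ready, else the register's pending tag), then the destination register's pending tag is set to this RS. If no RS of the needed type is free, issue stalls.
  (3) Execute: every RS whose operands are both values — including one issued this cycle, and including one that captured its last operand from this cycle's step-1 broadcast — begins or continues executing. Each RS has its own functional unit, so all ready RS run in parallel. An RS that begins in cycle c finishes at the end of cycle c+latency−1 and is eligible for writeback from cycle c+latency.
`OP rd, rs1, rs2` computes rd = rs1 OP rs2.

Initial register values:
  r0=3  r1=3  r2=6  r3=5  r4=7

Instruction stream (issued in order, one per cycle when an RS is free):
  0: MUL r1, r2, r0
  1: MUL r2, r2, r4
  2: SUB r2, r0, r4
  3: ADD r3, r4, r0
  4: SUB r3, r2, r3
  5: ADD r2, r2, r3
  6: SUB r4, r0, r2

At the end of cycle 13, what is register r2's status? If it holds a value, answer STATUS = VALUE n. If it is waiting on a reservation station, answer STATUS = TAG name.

STATUS = VALUE -18

cycle 1: issue MUL r1<-Mul1 // r0:3,r1:Mul1,r2:6,r3:5,r4:7
cycle 2: issue MUL r2<-Mul2 // r0:3,r1:Mul1,r2:Mul2,r3:5,r4:7
cycle 3: issue SUB r2<-Add1 // r0:3,r1:Mul1,r2:Add1,r3:5,r4:7
cycle 4: issue ADD r3<-Add2 // r0:3,r1:Mul1,r2:Add1,r3:Add2,r4:7
cycle 5: issue SUB r3<-Add3 // r0:3,r1:Mul1,r2:Add1,r3:Add3,r4:7
cycle 6: CDB Add1=-4; issue ADD r2<-Add1 // r0:3,r1:Mul1,r2:Add1,r3:Add3,r4:7
cycle 7: CDB Add2=10; issue SUB r4<-Add2 // r0:3,r1:Mul1,r2:Add1,r3:Add3,r4:Add2
cycle 8: CDB Mul1=18 // r0:3,r1:18,r2:Add1,r3:Add3,r4:Add2
cycle 9: CDB Mul2=42 // r0:3,r1:18,r2:Add1,r3:Add3,r4:Add2
cycle 10: CDB Add3=-14 // r0:3,r1:18,r2:Add1,r3:-14,r4:Add2
cycle 11: - // r0:3,r1:18,r2:Add1,r3:-14,r4:Add2
cycle 12: - // r0:3,r1:18,r2:Add1,r3:-14,r4:Add2
cycle 13: CDB Add1=-18 // r0:3,r1:18,r2:-18,r3:-14,r4:Add2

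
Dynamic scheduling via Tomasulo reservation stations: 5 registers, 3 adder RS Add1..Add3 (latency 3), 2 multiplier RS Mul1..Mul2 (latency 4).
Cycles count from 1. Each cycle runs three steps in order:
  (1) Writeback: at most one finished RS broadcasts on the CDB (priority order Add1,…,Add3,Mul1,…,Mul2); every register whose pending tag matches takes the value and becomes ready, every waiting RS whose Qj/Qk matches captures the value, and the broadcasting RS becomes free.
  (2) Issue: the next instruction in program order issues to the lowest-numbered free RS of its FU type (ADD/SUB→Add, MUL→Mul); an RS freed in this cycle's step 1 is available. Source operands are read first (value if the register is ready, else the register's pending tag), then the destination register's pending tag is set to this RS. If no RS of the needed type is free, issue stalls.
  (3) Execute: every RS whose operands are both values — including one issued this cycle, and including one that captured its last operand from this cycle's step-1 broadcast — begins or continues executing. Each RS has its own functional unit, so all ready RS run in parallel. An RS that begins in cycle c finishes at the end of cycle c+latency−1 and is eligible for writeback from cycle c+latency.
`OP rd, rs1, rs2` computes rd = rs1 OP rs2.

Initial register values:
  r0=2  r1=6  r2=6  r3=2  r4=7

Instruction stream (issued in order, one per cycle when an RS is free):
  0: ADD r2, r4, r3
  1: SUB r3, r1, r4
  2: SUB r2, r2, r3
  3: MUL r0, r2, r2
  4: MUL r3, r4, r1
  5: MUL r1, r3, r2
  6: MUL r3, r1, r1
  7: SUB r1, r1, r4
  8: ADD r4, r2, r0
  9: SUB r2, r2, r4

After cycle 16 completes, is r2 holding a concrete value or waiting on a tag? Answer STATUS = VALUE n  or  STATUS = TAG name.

STATUS = TAG Add3

cycle 1: issue ADD r2<-Add1 // r0:2,r1:6,r2:Add1,r3:2,r4:7
cycle 2: issue SUB r3<-Add2 // r0:2,r1:6,r2:Add1,r3:Add2,r4:7
cycle 3: issue SUB r2<-Add3 // r0:2,r1:6,r2:Add3,r3:Add2,r4:7
cycle 4: CDB Add1=9; issue MUL r0<-Mul1 // r0:Mul1,r1:6,r2:Add3,r3:Add2,r4:7
cycle 5: CDB Add2=-1; issue MUL r3<-Mul2 // r0:Mul1,r1:6,r2:Add3,r3:Mul2,r4:7
cycle 6: stall // r0:Mul1,r1:6,r2:Add3,r3:Mul2,r4:7
cycle 7: stall // r0:Mul1,r1:6,r2:Add3,r3:Mul2,r4:7
cycle 8: CDB Add3=10; stall // r0:Mul1,r1:6,r2:10,r3:Mul2,r4:7
cycle 9: CDB Mul2=42; issue MUL r1<-Mul2 // r0:Mul1,r1:Mul2,r2:10,r3:42,r4:7
cycle 10: stall // r0:Mul1,r1:Mul2,r2:10,r3:42,r4:7
cycle 11: stall // r0:Mul1,r1:Mul2,r2:10,r3:42,r4:7
cycle 12: CDB Mul1=100; issue MUL r3<-Mul1 // r0:100,r1:Mul2,r2:10,r3:Mul1,r4:7
cycle 13: CDB Mul2=420; issue SUB r1<-Add1 // r0:100,r1:Add1,r2:10,r3:Mul1,r4:7
cycle 14: issue ADD r4<-Add2 // r0:100,r1:Add1,r2:10,r3:Mul1,r4:Add2
cycle 15: issue SUB r2<-Add3 // r0:100,r1:Add1,r2:Add3,r3:Mul1,r4:Add2
cycle 16: CDB Add1=413 // r0:100,r1:413,r2:Add3,r3:Mul1,r4:Add2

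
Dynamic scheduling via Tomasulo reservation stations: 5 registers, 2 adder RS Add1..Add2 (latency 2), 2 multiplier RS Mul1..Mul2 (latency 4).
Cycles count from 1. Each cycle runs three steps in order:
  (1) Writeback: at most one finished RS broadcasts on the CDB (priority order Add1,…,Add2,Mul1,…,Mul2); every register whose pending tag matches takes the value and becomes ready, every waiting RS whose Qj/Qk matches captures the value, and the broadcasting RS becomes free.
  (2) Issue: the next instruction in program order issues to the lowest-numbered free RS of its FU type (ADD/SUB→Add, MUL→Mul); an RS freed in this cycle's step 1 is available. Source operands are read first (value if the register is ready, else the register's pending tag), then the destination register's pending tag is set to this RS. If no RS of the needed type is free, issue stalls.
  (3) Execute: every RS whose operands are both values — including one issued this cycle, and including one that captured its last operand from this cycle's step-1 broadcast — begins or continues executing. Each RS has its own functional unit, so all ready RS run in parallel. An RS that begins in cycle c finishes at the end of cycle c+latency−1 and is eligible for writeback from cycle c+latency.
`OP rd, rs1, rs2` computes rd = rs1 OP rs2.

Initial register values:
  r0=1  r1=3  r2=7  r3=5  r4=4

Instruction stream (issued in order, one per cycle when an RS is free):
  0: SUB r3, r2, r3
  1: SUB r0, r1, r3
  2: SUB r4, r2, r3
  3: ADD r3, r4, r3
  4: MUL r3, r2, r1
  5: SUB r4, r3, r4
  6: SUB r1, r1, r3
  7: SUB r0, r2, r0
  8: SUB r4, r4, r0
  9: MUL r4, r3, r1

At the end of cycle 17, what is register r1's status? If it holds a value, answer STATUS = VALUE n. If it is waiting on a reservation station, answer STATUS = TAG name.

  c1: issue SUB r3<-Add1  regs: r0:1,r1:3,r2:7,r3:Add1,r4:4
  c2: issue SUB r0<-Add2  regs: r0:Add2,r1:3,r2:7,r3:Add1,r4:4
  c3: CDB Add1=2; issue SUB r4<-Add1  regs: r0:Add2,r1:3,r2:7,r3:2,r4:Add1
  c4: stall  regs: r0:Add2,r1:3,r2:7,r3:2,r4:Add1
  c5: CDB Add1=5; issue ADD r3<-Add1  regs: r0:Add2,r1:3,r2:7,r3:Add1,r4:5
  c6: CDB Add2=1; issue MUL r3<-Mul1  regs: r0:1,r1:3,r2:7,r3:Mul1,r4:5
  c7: CDB Add1=7; issue SUB r4<-Add1  regs: r0:1,r1:3,r2:7,r3:Mul1,r4:Add1
  c8: issue SUB r1<-Add2  regs: r0:1,r1:Add2,r2:7,r3:Mul1,r4:Add1
  c9: stall  regs: r0:1,r1:Add2,r2:7,r3:Mul1,r4:Add1
  c10: CDB Mul1=21; stall  regs: r0:1,r1:Add2,r2:7,r3:21,r4:Add1
  c11: stall  regs: r0:1,r1:Add2,r2:7,r3:21,r4:Add1
  c12: CDB Add1=16; issue SUB r0<-Add1  regs: r0:Add1,r1:Add2,r2:7,r3:21,r4:16
  c13: CDB Add2=-18; issue SUB r4<-Add2  regs: r0:Add1,r1:-18,r2:7,r3:21,r4:Add2
  c14: CDB Add1=6; issue MUL r4<-Mul1  regs: r0:6,r1:-18,r2:7,r3:21,r4:Mul1
  c15: -  regs: r0:6,r1:-18,r2:7,r3:21,r4:Mul1
  c16: CDB Add2=10  regs: r0:6,r1:-18,r2:7,r3:21,r4:Mul1
  c17: -  regs: r0:6,r1:-18,r2:7,r3:21,r4:Mul1

STATUS = VALUE -18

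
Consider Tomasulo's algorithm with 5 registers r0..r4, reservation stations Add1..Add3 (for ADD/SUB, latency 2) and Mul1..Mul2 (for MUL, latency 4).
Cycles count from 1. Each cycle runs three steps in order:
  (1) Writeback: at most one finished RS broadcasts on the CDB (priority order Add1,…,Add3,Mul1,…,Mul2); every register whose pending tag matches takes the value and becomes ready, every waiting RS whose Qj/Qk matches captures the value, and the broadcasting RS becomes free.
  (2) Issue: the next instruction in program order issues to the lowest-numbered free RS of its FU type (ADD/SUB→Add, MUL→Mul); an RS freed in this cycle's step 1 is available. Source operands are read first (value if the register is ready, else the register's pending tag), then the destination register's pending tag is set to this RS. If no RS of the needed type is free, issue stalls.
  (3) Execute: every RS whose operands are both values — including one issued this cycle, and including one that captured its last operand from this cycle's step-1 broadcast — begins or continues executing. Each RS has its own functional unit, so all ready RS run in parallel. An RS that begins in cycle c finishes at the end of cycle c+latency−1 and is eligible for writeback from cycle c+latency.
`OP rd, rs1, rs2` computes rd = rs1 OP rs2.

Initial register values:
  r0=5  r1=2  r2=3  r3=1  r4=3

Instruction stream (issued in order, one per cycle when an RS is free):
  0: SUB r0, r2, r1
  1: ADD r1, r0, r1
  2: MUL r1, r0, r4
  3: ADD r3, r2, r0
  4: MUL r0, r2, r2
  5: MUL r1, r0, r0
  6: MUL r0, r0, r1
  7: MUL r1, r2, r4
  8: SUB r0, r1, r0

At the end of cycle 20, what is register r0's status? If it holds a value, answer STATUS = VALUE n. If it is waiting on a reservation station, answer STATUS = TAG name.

  c1: issue SUB r0<-Add1  regs: r0:Add1,r1:2,r2:3,r3:1,r4:3
  c2: issue ADD r1<-Add2  regs: r0:Add1,r1:Add2,r2:3,r3:1,r4:3
  c3: CDB Add1=1; issue MUL r1<-Mul1  regs: r0:1,r1:Mul1,r2:3,r3:1,r4:3
  c4: issue ADD r3<-Add1  regs: r0:1,r1:Mul1,r2:3,r3:Add1,r4:3
  c5: CDB Add2=3; issue MUL r0<-Mul2  regs: r0:Mul2,r1:Mul1,r2:3,r3:Add1,r4:3
  c6: CDB Add1=4; stall  regs: r0:Mul2,r1:Mul1,r2:3,r3:4,r4:3
  c7: CDB Mul1=3; issue MUL r1<-Mul1  regs: r0:Mul2,r1:Mul1,r2:3,r3:4,r4:3
  c8: stall  regs: r0:Mul2,r1:Mul1,r2:3,r3:4,r4:3
  c9: CDB Mul2=9; issue MUL r0<-Mul2  regs: r0:Mul2,r1:Mul1,r2:3,r3:4,r4:3
  c10: stall  regs: r0:Mul2,r1:Mul1,r2:3,r3:4,r4:3
  c11: stall  regs: r0:Mul2,r1:Mul1,r2:3,r3:4,r4:3
  c12: stall  regs: r0:Mul2,r1:Mul1,r2:3,r3:4,r4:3
  c13: CDB Mul1=81; issue MUL r1<-Mul1  regs: r0:Mul2,r1:Mul1,r2:3,r3:4,r4:3
  c14: issue SUB r0<-Add1  regs: r0:Add1,r1:Mul1,r2:3,r3:4,r4:3
  c15: -  regs: r0:Add1,r1:Mul1,r2:3,r3:4,r4:3
  c16: -  regs: r0:Add1,r1:Mul1,r2:3,r3:4,r4:3
  c17: CDB Mul1=9  regs: r0:Add1,r1:9,r2:3,r3:4,r4:3
  c18: CDB Mul2=729  regs: r0:Add1,r1:9,r2:3,r3:4,r4:3
  c19: -  regs: r0:Add1,r1:9,r2:3,r3:4,r4:3
  c20: CDB Add1=-720  regs: r0:-720,r1:9,r2:3,r3:4,r4:3

STATUS = VALUE -720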